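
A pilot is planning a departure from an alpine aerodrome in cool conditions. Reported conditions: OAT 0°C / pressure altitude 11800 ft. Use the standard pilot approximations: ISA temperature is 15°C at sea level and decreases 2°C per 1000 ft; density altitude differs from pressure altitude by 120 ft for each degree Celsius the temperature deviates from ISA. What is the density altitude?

ISA temperature at 11800 ft = 15 − 2 × (11800/1000) = -8.6°C.
ISA deviation = 0 − (-8.6) = +8.6°C.
Density altitude = 11800 + 120 × (8.6) = 11800 + (+1032) = 12832 ft.

12832 ft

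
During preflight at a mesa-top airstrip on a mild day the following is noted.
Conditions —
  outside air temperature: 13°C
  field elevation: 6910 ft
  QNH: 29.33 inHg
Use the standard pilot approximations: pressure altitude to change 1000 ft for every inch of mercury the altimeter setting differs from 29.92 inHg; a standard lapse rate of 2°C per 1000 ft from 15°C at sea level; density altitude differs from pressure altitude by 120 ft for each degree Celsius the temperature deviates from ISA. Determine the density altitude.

Pressure altitude = 6910 + (29.92 − 29.33) × 1000 = 6910 + (+590) = 7500 ft.
ISA temperature at 7500 ft = 15 − 2 × (7500/1000) = 0°C.
ISA deviation = 13 − 0 = +13°C.
Density altitude = 7500 + 120 × (13) = 9060 ft.

9060 ft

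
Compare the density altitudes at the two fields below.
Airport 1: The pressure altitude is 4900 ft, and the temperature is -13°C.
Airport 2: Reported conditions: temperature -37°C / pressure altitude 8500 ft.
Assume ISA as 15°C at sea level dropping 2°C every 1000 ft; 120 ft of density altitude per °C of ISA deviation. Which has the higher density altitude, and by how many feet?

Airport 2 by 1584 ft

Airport 1: ISA temp = 5.2°C, deviation -18.2°C, DA = 4900 + 120 × (-18.2) = 2716 ft.
Airport 2: ISA temp = -2°C, deviation -35°C, DA = 8500 + 120 × (-35) = 4300 ft.
Airport 2 is higher by 4300 − 2716 = 1584 ft.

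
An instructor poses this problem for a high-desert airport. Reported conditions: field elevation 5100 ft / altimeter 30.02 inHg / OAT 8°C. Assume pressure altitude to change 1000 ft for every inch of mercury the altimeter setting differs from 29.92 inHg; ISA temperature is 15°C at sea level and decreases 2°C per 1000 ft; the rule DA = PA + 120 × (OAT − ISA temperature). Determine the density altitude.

5360 ft

Pressure altitude = 5100 + (29.92 − 30.02) × 1000 = 5100 + (-100) = 5000 ft.
ISA temperature at 5000 ft = 15 − 2 × (5000/1000) = 5°C.
ISA deviation = 8 − 5 = +3°C.
Density altitude = 5000 + 120 × (3) = 5360 ft.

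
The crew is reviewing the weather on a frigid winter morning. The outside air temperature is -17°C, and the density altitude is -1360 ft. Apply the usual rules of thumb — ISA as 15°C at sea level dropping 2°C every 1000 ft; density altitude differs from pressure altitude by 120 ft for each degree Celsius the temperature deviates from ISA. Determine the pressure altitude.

2000 ft

DA = PA + 120 × (OAT − (15 − 2·PA/1000)) = PA + 120·OAT − 1800 + 0.24·PA = 1.24·PA + 120·OAT − 1800.
So 1.24·PA = -1360 − 120 × (-17) + 1800 = 2480.
PA = 2480 / 1.24 = 2000 ft.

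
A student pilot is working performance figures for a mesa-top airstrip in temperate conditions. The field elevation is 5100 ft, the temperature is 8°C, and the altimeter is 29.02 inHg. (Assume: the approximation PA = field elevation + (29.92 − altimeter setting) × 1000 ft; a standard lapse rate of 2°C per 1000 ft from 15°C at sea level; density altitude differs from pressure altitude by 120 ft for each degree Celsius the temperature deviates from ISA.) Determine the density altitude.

Pressure altitude = 5100 + (29.92 − 29.02) × 1000 = 5100 + (+900) = 6000 ft.
ISA temperature at 6000 ft = 15 − 2 × (6000/1000) = 3°C.
ISA deviation = 8 − 3 = +5°C.
Density altitude = 6000 + 120 × (5) = 6600 ft.

6600 ft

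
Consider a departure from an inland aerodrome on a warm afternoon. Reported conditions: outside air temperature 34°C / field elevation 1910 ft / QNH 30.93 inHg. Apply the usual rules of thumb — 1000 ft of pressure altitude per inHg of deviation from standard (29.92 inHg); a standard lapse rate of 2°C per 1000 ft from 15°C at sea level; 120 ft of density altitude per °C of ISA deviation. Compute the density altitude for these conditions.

Pressure altitude = 1910 + (29.92 − 30.93) × 1000 = 1910 + (-1010) = 900 ft.
ISA temperature at 900 ft = 15 − 2 × (900/1000) = 13.2°C.
ISA deviation = 34 − 13.2 = +20.8°C.
Density altitude = 900 + 120 × (20.8) = 3396 ft.

3396 ft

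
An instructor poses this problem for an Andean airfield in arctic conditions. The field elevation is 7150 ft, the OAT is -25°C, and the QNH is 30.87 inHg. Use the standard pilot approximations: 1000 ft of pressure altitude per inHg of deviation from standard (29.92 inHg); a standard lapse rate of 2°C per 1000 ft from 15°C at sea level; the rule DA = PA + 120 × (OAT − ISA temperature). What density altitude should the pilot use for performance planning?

2888 ft

Pressure altitude = 7150 + (29.92 − 30.87) × 1000 = 7150 + (-950) = 6200 ft.
ISA temperature at 6200 ft = 15 − 2 × (6200/1000) = 2.6°C.
ISA deviation = -25 − 2.6 = -27.6°C.
Density altitude = 6200 + 120 × (-27.6) = 2888 ft.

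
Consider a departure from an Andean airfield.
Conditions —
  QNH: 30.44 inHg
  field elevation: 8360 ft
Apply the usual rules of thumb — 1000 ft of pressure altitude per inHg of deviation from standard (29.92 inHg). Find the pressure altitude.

Pressure correction = (29.92 − 30.44) × 1000 = -520 ft.
Pressure altitude = 8360 + (-520) = 7840 ft.

7840 ft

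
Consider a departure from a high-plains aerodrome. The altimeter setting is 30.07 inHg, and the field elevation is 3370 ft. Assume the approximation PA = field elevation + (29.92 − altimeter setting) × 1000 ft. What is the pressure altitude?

3220 ft

Pressure correction = (29.92 − 30.07) × 1000 = -150 ft.
Pressure altitude = 3370 + (-150) = 3220 ft.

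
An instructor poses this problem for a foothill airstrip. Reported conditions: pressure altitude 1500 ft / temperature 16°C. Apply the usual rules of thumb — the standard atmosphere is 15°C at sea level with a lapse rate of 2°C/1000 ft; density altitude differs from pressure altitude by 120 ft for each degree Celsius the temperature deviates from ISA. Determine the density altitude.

1980 ft

ISA temperature at 1500 ft = 15 − 2 × (1500/1000) = 12°C.
ISA deviation = 16 − 12 = +4°C.
Density altitude = 1500 + 120 × (4) = 1500 + (+480) = 1980 ft.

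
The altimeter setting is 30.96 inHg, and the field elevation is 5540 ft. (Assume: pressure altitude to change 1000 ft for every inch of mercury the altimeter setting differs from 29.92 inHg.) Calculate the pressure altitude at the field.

4500 ft

Pressure correction = (29.92 − 30.96) × 1000 = -1040 ft.
Pressure altitude = 5540 + (-1040) = 4500 ft.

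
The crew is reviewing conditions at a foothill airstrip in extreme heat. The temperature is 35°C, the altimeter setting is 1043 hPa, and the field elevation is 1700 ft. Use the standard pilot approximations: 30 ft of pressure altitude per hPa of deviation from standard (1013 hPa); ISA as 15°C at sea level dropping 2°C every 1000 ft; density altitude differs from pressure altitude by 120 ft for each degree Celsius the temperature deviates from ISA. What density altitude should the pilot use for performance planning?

3392 ft

Pressure altitude = 1700 + (1013 − 1043) × 30 = 1700 + (-900) = 800 ft.
ISA temperature at 800 ft = 15 − 2 × (800/1000) = 13.4°C.
ISA deviation = 35 − 13.4 = +21.6°C.
Density altitude = 800 + 120 × (21.6) = 3392 ft.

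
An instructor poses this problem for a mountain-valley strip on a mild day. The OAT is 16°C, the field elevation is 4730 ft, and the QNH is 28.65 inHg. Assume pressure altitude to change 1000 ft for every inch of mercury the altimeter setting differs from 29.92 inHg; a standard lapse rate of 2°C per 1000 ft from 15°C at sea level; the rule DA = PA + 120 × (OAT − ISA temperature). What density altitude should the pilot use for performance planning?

Pressure altitude = 4730 + (29.92 − 28.65) × 1000 = 4730 + (+1270) = 6000 ft.
ISA temperature at 6000 ft = 15 − 2 × (6000/1000) = 3°C.
ISA deviation = 16 − 3 = +13°C.
Density altitude = 6000 + 120 × (13) = 7560 ft.

7560 ft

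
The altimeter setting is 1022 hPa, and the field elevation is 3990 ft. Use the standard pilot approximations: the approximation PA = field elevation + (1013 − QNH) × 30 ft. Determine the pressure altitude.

3720 ft

Pressure correction = (1013 − 1022) × 30 = -270 ft.
Pressure altitude = 3990 + (-270) = 3720 ft.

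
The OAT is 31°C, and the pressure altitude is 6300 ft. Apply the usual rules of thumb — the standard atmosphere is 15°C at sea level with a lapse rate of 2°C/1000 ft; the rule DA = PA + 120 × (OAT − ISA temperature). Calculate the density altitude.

9732 ft

ISA temperature at 6300 ft = 15 − 2 × (6300/1000) = 2.4°C.
ISA deviation = 31 − 2.4 = +28.6°C.
Density altitude = 6300 + 120 × (28.6) = 6300 + (+3432) = 9732 ft.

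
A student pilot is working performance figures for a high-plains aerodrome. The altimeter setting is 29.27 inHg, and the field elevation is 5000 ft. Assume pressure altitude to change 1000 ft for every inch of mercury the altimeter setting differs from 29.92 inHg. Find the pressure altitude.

5650 ft

Pressure correction = (29.92 − 29.27) × 1000 = +650 ft.
Pressure altitude = 5000 + (+650) = 5650 ft.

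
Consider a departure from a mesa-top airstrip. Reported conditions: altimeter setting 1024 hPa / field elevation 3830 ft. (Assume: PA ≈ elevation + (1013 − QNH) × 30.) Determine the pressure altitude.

3500 ft

Pressure correction = (1013 − 1024) × 30 = -330 ft.
Pressure altitude = 3830 + (-330) = 3500 ft.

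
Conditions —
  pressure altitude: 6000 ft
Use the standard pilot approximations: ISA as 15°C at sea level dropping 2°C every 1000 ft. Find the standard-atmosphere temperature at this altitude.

3°C

ISA temperature = 15 − 2 × (6000/1000) = 15 − 12 = 3°C.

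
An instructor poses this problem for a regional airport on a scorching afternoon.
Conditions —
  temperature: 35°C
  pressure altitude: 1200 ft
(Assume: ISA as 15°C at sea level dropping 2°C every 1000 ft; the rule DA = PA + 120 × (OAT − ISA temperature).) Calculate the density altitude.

ISA temperature at 1200 ft = 15 − 2 × (1200/1000) = 12.6°C.
ISA deviation = 35 − 12.6 = +22.4°C.
Density altitude = 1200 + 120 × (22.4) = 1200 + (+2688) = 3888 ft.

3888 ft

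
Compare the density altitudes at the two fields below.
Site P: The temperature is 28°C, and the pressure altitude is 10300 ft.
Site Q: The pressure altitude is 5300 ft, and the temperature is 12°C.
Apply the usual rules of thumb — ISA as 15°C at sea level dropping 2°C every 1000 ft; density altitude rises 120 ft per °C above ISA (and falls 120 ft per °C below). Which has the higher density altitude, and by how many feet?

Site P by 8120 ft

Site P: ISA temp = -5.6°C, deviation +33.6°C, DA = 10300 + 120 × 33.6 = 14332 ft.
Site Q: ISA temp = 4.4°C, deviation +7.6°C, DA = 5300 + 120 × 7.6 = 6212 ft.
Site P is higher by 14332 − 6212 = 8120 ft.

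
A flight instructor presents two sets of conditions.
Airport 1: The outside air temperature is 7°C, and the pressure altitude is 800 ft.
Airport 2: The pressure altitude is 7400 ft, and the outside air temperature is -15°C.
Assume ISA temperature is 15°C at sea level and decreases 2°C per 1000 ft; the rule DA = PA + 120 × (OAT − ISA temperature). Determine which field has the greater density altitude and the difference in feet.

Airport 1: ISA temp = 13.4°C, deviation -6.4°C, DA = 800 + 120 × (-6.4) = 32 ft.
Airport 2: ISA temp = 0.2°C, deviation -15.2°C, DA = 7400 + 120 × (-15.2) = 5576 ft.
Airport 2 is higher by 5576 − 32 = 5544 ft.

Airport 2 by 5544 ft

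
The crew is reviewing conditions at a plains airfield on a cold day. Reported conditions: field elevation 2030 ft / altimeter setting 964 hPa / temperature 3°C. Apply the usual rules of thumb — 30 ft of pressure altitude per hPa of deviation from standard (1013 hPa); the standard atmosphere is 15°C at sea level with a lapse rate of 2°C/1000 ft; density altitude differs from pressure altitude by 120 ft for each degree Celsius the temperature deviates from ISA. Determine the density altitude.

2900 ft

Pressure altitude = 2030 + (1013 − 964) × 30 = 2030 + (+1470) = 3500 ft.
ISA temperature at 3500 ft = 15 − 2 × (3500/1000) = 8°C.
ISA deviation = 3 − 8 = -5°C.
Density altitude = 3500 + 120 × (-5) = 2900 ft.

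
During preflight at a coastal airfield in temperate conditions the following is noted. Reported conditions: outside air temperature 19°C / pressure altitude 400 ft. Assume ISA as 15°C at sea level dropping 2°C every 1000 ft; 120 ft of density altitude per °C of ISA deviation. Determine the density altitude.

976 ft

ISA temperature at 400 ft = 15 − 2 × (400/1000) = 14.2°C.
ISA deviation = 19 − 14.2 = +4.8°C.
Density altitude = 400 + 120 × (4.8) = 400 + (+576) = 976 ft.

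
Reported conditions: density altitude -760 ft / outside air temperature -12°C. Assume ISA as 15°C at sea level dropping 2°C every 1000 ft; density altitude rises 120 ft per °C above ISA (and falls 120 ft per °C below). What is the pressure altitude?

DA = PA + 120 × (OAT − (15 − 2·PA/1000)) = PA + 120·OAT − 1800 + 0.24·PA = 1.24·PA + 120·OAT − 1800.
So 1.24·PA = -760 − 120 × (-12) + 1800 = 2480.
PA = 2480 / 1.24 = 2000 ft.

2000 ft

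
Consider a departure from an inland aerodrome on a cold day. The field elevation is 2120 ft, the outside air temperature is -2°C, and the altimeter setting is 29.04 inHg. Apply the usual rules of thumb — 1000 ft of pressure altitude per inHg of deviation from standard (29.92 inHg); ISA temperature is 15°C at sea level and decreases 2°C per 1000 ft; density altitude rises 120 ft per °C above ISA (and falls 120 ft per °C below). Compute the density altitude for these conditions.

Pressure altitude = 2120 + (29.92 − 29.04) × 1000 = 2120 + (+880) = 3000 ft.
ISA temperature at 3000 ft = 15 − 2 × (3000/1000) = 9°C.
ISA deviation = -2 − 9 = -11°C.
Density altitude = 3000 + 120 × (-11) = 1680 ft.

1680 ft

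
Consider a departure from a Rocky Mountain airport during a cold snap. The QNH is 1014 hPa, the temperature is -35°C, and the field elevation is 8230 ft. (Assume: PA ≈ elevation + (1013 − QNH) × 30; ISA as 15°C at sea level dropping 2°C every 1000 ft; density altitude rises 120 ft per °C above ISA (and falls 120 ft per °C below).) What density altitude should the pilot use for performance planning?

4168 ft

Pressure altitude = 8230 + (1013 − 1014) × 30 = 8230 + (-30) = 8200 ft.
ISA temperature at 8200 ft = 15 − 2 × (8200/1000) = -1.4°C.
ISA deviation = -35 − (-1.4) = -33.6°C.
Density altitude = 8200 + 120 × (-33.6) = 4168 ft.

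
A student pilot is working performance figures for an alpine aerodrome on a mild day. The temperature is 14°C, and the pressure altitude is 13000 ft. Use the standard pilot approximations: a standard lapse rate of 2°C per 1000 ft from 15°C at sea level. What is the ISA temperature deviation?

ISA temperature at 13000 ft = 15 − 2 × (13000/1000) = -11°C.
Deviation = OAT − ISA = 14 − (-11) = +25°C.

ISA+25°C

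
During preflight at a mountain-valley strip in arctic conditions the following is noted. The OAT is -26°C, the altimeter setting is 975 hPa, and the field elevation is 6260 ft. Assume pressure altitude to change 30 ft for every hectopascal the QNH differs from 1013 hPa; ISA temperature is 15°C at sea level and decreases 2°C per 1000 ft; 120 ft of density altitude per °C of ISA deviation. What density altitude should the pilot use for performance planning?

Pressure altitude = 6260 + (1013 − 975) × 30 = 6260 + (+1140) = 7400 ft.
ISA temperature at 7400 ft = 15 − 2 × (7400/1000) = 0.2°C.
ISA deviation = -26 − 0.2 = -26.2°C.
Density altitude = 7400 + 120 × (-26.2) = 4256 ft.

4256 ft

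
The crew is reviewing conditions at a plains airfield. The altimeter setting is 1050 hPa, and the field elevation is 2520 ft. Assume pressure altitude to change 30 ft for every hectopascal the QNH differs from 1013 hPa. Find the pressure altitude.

Pressure correction = (1013 − 1050) × 30 = -1110 ft.
Pressure altitude = 2520 + (-1110) = 1410 ft.

1410 ft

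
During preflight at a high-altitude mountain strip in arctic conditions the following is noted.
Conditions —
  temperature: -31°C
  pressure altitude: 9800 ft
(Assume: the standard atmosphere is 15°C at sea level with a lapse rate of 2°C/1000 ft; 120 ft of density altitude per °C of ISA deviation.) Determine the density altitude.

6632 ft

ISA temperature at 9800 ft = 15 − 2 × (9800/1000) = -4.6°C.
ISA deviation = -31 − (-4.6) = -26.4°C.
Density altitude = 9800 + 120 × (-26.4) = 9800 + (-3168) = 6632 ft.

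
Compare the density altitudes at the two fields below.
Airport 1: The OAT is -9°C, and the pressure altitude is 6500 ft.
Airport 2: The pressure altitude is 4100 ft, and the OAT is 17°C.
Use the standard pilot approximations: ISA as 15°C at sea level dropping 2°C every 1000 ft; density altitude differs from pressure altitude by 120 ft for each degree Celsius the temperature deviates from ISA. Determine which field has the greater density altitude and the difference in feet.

Airport 1: ISA temp = 2°C, deviation -11°C, DA = 6500 + 120 × (-11) = 5180 ft.
Airport 2: ISA temp = 6.8°C, deviation +10.2°C, DA = 4100 + 120 × 10.2 = 5324 ft.
Airport 2 is higher by 5324 − 5180 = 144 ft.

Airport 2 by 144 ft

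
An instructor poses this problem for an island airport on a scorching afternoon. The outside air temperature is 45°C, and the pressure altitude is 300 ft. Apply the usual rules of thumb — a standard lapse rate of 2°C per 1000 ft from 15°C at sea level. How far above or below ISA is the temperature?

ISA temperature at 300 ft = 15 − 2 × (300/1000) = 14.4°C.
Deviation = OAT − ISA = 45 − 14.4 = +30.6°C.

ISA+30.6°C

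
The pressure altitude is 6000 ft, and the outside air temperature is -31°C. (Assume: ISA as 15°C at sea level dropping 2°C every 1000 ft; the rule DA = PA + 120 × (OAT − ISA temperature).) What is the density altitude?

ISA temperature at 6000 ft = 15 − 2 × (6000/1000) = 3°C.
ISA deviation = -31 − 3 = -34°C.
Density altitude = 6000 + 120 × (-34) = 6000 + (-4080) = 1920 ft.

1920 ft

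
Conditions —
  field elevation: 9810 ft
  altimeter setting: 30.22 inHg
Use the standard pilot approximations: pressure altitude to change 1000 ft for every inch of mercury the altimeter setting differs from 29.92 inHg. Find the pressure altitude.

Pressure correction = (29.92 − 30.22) × 1000 = -300 ft.
Pressure altitude = 9810 + (-300) = 9510 ft.

9510 ft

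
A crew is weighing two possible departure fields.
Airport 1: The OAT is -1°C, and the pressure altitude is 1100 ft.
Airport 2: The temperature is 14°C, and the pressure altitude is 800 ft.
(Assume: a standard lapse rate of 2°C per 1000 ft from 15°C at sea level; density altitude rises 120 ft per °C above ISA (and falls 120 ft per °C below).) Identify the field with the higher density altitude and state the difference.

Airport 1: ISA temp = 12.8°C, deviation -13.8°C, DA = 1100 + 120 × (-13.8) = -556 ft.
Airport 2: ISA temp = 13.4°C, deviation +0.6°C, DA = 800 + 120 × 0.6 = 872 ft.
Airport 2 is higher by 872 − (-556) = 1428 ft.

Airport 2 by 1428 ft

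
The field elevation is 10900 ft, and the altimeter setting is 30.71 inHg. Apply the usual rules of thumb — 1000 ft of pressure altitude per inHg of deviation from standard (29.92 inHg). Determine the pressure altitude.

10110 ft

Pressure correction = (29.92 − 30.71) × 1000 = -790 ft.
Pressure altitude = 10900 + (-790) = 10110 ft.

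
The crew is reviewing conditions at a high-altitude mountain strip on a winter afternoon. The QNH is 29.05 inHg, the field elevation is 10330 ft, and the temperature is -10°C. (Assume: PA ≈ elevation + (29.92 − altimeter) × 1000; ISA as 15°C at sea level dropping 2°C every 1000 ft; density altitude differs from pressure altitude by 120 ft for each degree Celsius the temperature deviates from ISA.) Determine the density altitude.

10888 ft

Pressure altitude = 10330 + (29.92 − 29.05) × 1000 = 10330 + (+870) = 11200 ft.
ISA temperature at 11200 ft = 15 − 2 × (11200/1000) = -7.4°C.
ISA deviation = -10 − (-7.4) = -2.6°C.
Density altitude = 11200 + 120 × (-2.6) = 10888 ft.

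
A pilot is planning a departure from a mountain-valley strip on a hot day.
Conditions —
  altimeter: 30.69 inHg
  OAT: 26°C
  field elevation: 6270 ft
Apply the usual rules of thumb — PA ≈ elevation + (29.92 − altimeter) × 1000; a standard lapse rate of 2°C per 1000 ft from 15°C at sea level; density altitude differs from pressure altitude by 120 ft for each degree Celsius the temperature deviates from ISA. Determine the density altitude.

Pressure altitude = 6270 + (29.92 − 30.69) × 1000 = 6270 + (-770) = 5500 ft.
ISA temperature at 5500 ft = 15 − 2 × (5500/1000) = 4°C.
ISA deviation = 26 − 4 = +22°C.
Density altitude = 5500 + 120 × (22) = 8140 ft.

8140 ft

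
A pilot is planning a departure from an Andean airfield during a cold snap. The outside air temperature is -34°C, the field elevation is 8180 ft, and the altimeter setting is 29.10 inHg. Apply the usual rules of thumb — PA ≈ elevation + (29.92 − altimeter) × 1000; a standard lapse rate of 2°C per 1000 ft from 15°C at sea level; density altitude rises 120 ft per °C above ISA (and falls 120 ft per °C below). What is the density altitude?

5280 ft

Pressure altitude = 8180 + (29.92 − 29.10) × 1000 = 8180 + (+820) = 9000 ft.
ISA temperature at 9000 ft = 15 − 2 × (9000/1000) = -3°C.
ISA deviation = -34 − (-3) = -31°C.
Density altitude = 9000 + 120 × (-31) = 5280 ft.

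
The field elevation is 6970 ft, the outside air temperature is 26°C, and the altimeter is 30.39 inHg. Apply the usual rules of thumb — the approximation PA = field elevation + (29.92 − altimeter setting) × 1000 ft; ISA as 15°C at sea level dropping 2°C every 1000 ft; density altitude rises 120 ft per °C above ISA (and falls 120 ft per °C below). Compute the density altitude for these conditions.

Pressure altitude = 6970 + (29.92 − 30.39) × 1000 = 6970 + (-470) = 6500 ft.
ISA temperature at 6500 ft = 15 − 2 × (6500/1000) = 2°C.
ISA deviation = 26 − 2 = +24°C.
Density altitude = 6500 + 120 × (24) = 9380 ft.

9380 ft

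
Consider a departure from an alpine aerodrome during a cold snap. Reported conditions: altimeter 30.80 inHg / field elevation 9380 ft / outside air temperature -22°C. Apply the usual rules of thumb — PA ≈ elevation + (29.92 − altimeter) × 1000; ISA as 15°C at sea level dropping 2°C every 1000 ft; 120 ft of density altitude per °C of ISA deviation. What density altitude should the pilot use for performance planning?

Pressure altitude = 9380 + (29.92 − 30.80) × 1000 = 9380 + (-880) = 8500 ft.
ISA temperature at 8500 ft = 15 − 2 × (8500/1000) = -2°C.
ISA deviation = -22 − (-2) = -20°C.
Density altitude = 8500 + 120 × (-20) = 6100 ft.

6100 ft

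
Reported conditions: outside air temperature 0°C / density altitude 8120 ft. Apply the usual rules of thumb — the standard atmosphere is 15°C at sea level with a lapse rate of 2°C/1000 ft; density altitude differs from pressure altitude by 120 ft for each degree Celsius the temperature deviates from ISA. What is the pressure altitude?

8000 ft

DA = PA + 120 × (OAT − (15 − 2·PA/1000)) = PA + 120·OAT − 1800 + 0.24·PA = 1.24·PA + 120·OAT − 1800.
So 1.24·PA = 8120 − 120 × 0 + 1800 = 9920.
PA = 9920 / 1.24 = 8000 ft.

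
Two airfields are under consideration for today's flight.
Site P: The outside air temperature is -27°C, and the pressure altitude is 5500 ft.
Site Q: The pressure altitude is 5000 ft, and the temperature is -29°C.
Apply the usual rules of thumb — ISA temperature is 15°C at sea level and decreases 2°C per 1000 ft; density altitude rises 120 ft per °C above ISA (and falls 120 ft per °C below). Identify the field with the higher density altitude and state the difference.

Site P: ISA temp = 4°C, deviation -31°C, DA = 5500 + 120 × (-31) = 1780 ft.
Site Q: ISA temp = 5°C, deviation -34°C, DA = 5000 + 120 × (-34) = 920 ft.
Site P is higher by 1780 − 920 = 860 ft.

Site P by 860 ft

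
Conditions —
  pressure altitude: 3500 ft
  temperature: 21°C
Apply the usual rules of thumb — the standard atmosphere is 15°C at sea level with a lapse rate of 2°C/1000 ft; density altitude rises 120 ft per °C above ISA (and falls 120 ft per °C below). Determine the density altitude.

5060 ft

ISA temperature at 3500 ft = 15 − 2 × (3500/1000) = 8°C.
ISA deviation = 21 − 8 = +13°C.
Density altitude = 3500 + 120 × (13) = 3500 + (+1560) = 5060 ft.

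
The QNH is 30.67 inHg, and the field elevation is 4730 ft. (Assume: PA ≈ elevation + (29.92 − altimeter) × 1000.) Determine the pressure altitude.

3980 ft

Pressure correction = (29.92 − 30.67) × 1000 = -750 ft.
Pressure altitude = 4730 + (-750) = 3980 ft.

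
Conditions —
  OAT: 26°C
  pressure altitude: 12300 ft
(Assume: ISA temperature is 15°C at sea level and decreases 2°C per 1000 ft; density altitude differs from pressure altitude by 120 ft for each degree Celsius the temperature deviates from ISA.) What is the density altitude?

16572 ft

ISA temperature at 12300 ft = 15 − 2 × (12300/1000) = -9.6°C.
ISA deviation = 26 − (-9.6) = +35.6°C.
Density altitude = 12300 + 120 × (35.6) = 12300 + (+4272) = 16572 ft.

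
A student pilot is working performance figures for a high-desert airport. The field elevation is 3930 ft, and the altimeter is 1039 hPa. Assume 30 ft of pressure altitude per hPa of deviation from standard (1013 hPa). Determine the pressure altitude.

3150 ft

Pressure correction = (1013 − 1039) × 30 = -780 ft.
Pressure altitude = 3930 + (-780) = 3150 ft.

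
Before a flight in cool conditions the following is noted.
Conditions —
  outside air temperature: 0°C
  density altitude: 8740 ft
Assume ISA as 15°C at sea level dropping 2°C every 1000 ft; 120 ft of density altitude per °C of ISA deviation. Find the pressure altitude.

8500 ft

DA = PA + 120 × (OAT − (15 − 2·PA/1000)) = PA + 120·OAT − 1800 + 0.24·PA = 1.24·PA + 120·OAT − 1800.
So 1.24·PA = 8740 − 120 × 0 + 1800 = 10540.
PA = 10540 / 1.24 = 8500 ft.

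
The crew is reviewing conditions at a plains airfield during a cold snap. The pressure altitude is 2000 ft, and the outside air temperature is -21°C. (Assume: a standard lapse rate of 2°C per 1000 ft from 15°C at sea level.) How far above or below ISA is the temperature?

ISA-32°C

ISA temperature at 2000 ft = 15 − 2 × (2000/1000) = 11°C.
Deviation = OAT − ISA = -21 − 11 = -32°C.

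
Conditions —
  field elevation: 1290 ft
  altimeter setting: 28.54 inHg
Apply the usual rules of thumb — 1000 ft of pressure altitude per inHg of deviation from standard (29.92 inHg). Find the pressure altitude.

2670 ft

Pressure correction = (29.92 − 28.54) × 1000 = +1380 ft.
Pressure altitude = 1290 + (+1380) = 2670 ft.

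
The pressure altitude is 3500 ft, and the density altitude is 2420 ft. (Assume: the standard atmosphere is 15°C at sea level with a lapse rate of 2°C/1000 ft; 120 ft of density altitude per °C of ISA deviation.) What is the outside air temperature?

-1°C

Density altitude − pressure altitude = 2420 − 3500 = -1080 ft.
At 120 ft/°C that is an ISA deviation of -1080/120 = -9°C.
ISA temperature at 3500 ft = 15 − 2 × (3500/1000) = 8°C.
OAT = ISA + deviation = 8 + (-9) = -1°C.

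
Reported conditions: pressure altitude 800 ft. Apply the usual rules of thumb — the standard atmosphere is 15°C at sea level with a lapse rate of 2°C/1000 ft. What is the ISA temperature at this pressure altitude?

13.4°C

ISA temperature = 15 − 2 × (800/1000) = 15 − 1.6 = 13.4°C.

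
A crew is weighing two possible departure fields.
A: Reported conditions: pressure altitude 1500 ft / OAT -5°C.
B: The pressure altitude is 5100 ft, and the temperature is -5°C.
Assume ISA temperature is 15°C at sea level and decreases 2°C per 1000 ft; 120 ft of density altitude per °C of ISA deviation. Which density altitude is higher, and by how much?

B by 4464 ft

A: ISA temp = 12°C, deviation -17°C, DA = 1500 + 120 × (-17) = -540 ft.
B: ISA temp = 4.8°C, deviation -9.8°C, DA = 5100 + 120 × (-9.8) = 3924 ft.
B is higher by 3924 − (-540) = 4464 ft.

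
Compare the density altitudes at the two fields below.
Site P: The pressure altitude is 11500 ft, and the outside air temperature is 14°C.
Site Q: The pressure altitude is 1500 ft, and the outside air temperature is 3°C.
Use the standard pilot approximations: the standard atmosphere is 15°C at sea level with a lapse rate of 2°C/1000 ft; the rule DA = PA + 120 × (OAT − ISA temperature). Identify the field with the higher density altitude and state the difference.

Site P: ISA temp = -8°C, deviation +22°C, DA = 11500 + 120 × 22 = 14140 ft.
Site Q: ISA temp = 12°C, deviation -9°C, DA = 1500 + 120 × (-9) = 420 ft.
Site P is higher by 14140 − 420 = 13720 ft.

Site P by 13720 ft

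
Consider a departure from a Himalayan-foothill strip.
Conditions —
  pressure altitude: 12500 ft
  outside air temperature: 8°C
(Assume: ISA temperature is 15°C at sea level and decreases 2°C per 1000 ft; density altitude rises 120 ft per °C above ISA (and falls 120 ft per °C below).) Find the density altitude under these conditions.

ISA temperature at 12500 ft = 15 − 2 × (12500/1000) = -10°C.
ISA deviation = 8 − (-10) = +18°C.
Density altitude = 12500 + 120 × (18) = 12500 + (+2160) = 14660 ft.

14660 ft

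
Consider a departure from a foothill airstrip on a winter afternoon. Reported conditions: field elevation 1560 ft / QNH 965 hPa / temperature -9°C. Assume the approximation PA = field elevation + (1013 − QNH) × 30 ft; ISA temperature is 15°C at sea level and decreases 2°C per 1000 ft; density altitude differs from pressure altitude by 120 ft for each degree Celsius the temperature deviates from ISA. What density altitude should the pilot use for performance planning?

840 ft

Pressure altitude = 1560 + (1013 − 965) × 30 = 1560 + (+1440) = 3000 ft.
ISA temperature at 3000 ft = 15 − 2 × (3000/1000) = 9°C.
ISA deviation = -9 − 9 = -18°C.
Density altitude = 3000 + 120 × (-18) = 840 ft.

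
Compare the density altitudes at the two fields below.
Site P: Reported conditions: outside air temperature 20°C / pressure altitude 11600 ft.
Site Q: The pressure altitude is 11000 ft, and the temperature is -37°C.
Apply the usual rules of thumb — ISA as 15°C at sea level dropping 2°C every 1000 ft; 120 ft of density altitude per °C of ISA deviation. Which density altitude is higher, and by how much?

Site P by 7584 ft

Site P: ISA temp = -8.2°C, deviation +28.2°C, DA = 11600 + 120 × 28.2 = 14984 ft.
Site Q: ISA temp = -7°C, deviation -30°C, DA = 11000 + 120 × (-30) = 7400 ft.
Site P is higher by 14984 − 7400 = 7584 ft.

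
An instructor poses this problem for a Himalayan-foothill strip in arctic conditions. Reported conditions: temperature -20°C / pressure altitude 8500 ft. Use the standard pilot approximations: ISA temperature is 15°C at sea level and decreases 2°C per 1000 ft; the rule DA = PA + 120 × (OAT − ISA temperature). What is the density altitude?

ISA temperature at 8500 ft = 15 − 2 × (8500/1000) = -2°C.
ISA deviation = -20 − (-2) = -18°C.
Density altitude = 8500 + 120 × (-18) = 8500 + (-2160) = 6340 ft.

6340 ft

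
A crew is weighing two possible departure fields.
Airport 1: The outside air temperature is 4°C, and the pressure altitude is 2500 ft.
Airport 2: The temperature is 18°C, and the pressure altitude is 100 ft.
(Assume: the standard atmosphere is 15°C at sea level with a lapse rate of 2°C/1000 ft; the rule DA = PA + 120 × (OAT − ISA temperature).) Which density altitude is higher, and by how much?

Airport 1 by 1296 ft

Airport 1: ISA temp = 10°C, deviation -6°C, DA = 2500 + 120 × (-6) = 1780 ft.
Airport 2: ISA temp = 14.8°C, deviation +3.2°C, DA = 100 + 120 × 3.2 = 484 ft.
Airport 1 is higher by 1780 − 484 = 1296 ft.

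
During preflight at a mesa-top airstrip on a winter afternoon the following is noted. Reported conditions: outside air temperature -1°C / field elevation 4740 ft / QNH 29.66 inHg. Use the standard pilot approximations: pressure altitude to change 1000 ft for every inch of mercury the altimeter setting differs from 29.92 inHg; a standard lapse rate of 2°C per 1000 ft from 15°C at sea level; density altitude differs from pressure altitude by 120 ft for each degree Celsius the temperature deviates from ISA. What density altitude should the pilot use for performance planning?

4280 ft

Pressure altitude = 4740 + (29.92 − 29.66) × 1000 = 4740 + (+260) = 5000 ft.
ISA temperature at 5000 ft = 15 − 2 × (5000/1000) = 5°C.
ISA deviation = -1 − 5 = -6°C.
Density altitude = 5000 + 120 × (-6) = 4280 ft.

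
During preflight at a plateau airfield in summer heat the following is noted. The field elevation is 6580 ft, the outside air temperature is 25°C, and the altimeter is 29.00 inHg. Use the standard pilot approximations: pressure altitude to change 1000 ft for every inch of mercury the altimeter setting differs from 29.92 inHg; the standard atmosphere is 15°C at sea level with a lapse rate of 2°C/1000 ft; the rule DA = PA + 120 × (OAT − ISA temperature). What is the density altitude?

Pressure altitude = 6580 + (29.92 − 29.00) × 1000 = 6580 + (+920) = 7500 ft.
ISA temperature at 7500 ft = 15 − 2 × (7500/1000) = 0°C.
ISA deviation = 25 − 0 = +25°C.
Density altitude = 7500 + 120 × (25) = 10500 ft.

10500 ft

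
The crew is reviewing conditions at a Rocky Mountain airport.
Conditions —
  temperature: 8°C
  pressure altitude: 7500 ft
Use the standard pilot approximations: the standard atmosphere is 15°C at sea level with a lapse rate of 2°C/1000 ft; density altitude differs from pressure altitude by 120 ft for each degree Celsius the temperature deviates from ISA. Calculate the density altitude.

8460 ft

ISA temperature at 7500 ft = 15 − 2 × (7500/1000) = 0°C.
ISA deviation = 8 − 0 = +8°C.
Density altitude = 7500 + 120 × (8) = 7500 + (+960) = 8460 ft.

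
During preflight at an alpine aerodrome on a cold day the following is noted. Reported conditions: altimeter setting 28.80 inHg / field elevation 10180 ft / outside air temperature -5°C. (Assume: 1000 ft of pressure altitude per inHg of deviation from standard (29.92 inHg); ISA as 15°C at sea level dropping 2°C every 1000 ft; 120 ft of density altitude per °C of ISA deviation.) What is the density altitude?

Pressure altitude = 10180 + (29.92 − 28.80) × 1000 = 10180 + (+1120) = 11300 ft.
ISA temperature at 11300 ft = 15 − 2 × (11300/1000) = -7.6°C.
ISA deviation = -5 − (-7.6) = +2.6°C.
Density altitude = 11300 + 120 × (2.6) = 11612 ft.

11612 ft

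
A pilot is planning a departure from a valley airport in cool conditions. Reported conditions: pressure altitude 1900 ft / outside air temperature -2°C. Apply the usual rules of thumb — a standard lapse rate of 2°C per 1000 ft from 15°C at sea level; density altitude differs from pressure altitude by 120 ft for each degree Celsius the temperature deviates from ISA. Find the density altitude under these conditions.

316 ft

ISA temperature at 1900 ft = 15 − 2 × (1900/1000) = 11.2°C.
ISA deviation = -2 − 11.2 = -13.2°C.
Density altitude = 1900 + 120 × (-13.2) = 1900 + (-1584) = 316 ft.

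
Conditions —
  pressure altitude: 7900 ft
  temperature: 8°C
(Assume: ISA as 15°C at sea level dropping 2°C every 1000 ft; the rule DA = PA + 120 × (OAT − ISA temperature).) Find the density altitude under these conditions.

8956 ft

ISA temperature at 7900 ft = 15 − 2 × (7900/1000) = -0.8°C.
ISA deviation = 8 − (-0.8) = +8.8°C.
Density altitude = 7900 + 120 × (8.8) = 7900 + (+1056) = 8956 ft.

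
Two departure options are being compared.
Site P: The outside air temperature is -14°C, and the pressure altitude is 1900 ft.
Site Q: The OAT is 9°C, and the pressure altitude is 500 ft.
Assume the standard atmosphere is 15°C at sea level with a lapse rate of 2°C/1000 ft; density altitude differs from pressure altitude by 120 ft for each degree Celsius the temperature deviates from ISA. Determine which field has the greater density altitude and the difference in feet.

Site Q by 1024 ft

Site P: ISA temp = 11.2°C, deviation -25.2°C, DA = 1900 + 120 × (-25.2) = -1124 ft.
Site Q: ISA temp = 14°C, deviation -5°C, DA = 500 + 120 × (-5) = -100 ft.
Site Q is higher by -100 − (-1124) = 1024 ft.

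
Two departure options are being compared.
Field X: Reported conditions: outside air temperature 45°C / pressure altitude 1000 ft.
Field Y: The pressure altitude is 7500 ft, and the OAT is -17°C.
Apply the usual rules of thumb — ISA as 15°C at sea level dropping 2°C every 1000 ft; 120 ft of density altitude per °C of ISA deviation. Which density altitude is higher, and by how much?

Field X: ISA temp = 13°C, deviation +32°C, DA = 1000 + 120 × 32 = 4840 ft.
Field Y: ISA temp = 0°C, deviation -17°C, DA = 7500 + 120 × (-17) = 5460 ft.
Field Y is higher by 5460 − 4840 = 620 ft.

Field Y by 620 ft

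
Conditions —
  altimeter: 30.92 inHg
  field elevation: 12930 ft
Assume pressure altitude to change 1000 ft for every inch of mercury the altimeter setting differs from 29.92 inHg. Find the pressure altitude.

11930 ft

Pressure correction = (29.92 − 30.92) × 1000 = -1000 ft.
Pressure altitude = 12930 + (-1000) = 11930 ft.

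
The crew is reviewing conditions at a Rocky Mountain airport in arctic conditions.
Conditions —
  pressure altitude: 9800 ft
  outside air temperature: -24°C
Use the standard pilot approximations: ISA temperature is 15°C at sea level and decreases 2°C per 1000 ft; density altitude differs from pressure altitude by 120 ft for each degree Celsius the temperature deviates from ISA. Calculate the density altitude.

ISA temperature at 9800 ft = 15 − 2 × (9800/1000) = -4.6°C.
ISA deviation = -24 − (-4.6) = -19.4°C.
Density altitude = 9800 + 120 × (-19.4) = 9800 + (-2328) = 7472 ft.

7472 ft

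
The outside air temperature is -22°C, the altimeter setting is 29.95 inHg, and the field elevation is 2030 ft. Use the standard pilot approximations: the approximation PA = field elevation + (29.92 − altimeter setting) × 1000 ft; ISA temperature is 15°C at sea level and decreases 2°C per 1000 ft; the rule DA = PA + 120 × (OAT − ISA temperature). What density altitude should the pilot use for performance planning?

-1960 ft

Pressure altitude = 2030 + (29.92 − 29.95) × 1000 = 2030 + (-30) = 2000 ft.
ISA temperature at 2000 ft = 15 − 2 × (2000/1000) = 11°C.
ISA deviation = -22 − 11 = -33°C.
Density altitude = 2000 + 120 × (-33) = -1960 ft.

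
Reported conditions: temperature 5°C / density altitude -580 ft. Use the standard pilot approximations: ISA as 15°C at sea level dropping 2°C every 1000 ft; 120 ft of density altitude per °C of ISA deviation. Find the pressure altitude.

500 ft

DA = PA + 120 × (OAT − (15 − 2·PA/1000)) = PA + 120·OAT − 1800 + 0.24·PA = 1.24·PA + 120·OAT − 1800.
So 1.24·PA = -580 − 120 × 5 + 1800 = 620.
PA = 620 / 1.24 = 500 ft.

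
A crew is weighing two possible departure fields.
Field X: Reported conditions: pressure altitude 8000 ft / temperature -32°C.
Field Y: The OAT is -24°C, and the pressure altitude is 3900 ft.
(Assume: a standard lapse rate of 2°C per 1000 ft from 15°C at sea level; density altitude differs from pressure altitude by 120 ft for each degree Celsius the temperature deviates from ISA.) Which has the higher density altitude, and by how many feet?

Field X: ISA temp = -1°C, deviation -31°C, DA = 8000 + 120 × (-31) = 4280 ft.
Field Y: ISA temp = 7.2°C, deviation -31.2°C, DA = 3900 + 120 × (-31.2) = 156 ft.
Field X is higher by 4280 − 156 = 4124 ft.

Field X by 4124 ft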